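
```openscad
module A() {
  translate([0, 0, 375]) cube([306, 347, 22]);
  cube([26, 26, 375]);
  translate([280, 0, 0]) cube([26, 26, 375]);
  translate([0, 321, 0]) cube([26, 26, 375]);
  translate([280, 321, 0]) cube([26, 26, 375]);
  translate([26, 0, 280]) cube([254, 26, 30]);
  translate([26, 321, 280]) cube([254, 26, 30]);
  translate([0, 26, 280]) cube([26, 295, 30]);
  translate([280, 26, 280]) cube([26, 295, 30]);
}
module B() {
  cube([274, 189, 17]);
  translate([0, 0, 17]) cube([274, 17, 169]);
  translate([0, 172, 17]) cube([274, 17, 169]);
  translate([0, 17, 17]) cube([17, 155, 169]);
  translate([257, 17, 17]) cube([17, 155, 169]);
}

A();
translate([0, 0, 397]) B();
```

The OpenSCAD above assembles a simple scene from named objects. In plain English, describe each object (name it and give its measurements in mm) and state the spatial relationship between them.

A is a four-legged stool. The seat is 306×347 mm, 22 mm thick, top at z = 397 mm. It stands on four square legs, each 26×26 mm in cross-section, from z = 0 to the seat underside, each flush with a corner of the seat. Four stretchers, 26 mm wide and 30 mm tall, connect adjacent legs with their undersides at z = 280 mm, each running between the inner faces of the legs it joins and aligned with the legs' outer faces on the other axis.

B is an open-topped rectangular box: outside dimensions 274×189×186 mm, with a uniform wall and base thickness of 17 mm. The base is a full 274×189 slab on the floor; four walls sit on top of the base. The front and back walls (the −y and +y sides) span the full width; the two side walls fit between them.

The open box is on top of the stool.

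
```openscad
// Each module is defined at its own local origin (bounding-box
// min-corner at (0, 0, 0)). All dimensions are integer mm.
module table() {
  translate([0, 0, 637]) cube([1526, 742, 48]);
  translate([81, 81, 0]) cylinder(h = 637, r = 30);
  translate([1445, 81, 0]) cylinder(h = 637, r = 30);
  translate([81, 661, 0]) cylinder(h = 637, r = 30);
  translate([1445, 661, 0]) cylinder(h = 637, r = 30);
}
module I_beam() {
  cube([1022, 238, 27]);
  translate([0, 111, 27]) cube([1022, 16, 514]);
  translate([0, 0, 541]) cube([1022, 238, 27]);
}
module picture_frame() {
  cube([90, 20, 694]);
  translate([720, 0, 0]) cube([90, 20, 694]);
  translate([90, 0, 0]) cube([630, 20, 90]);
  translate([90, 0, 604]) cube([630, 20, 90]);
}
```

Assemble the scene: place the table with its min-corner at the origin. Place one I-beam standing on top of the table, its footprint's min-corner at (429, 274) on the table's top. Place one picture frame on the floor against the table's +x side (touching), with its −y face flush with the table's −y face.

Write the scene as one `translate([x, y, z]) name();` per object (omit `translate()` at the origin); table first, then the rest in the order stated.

table();
translate([429, 274, 685]) I_beam();
translate([1526, 0, 0]) picture_frame();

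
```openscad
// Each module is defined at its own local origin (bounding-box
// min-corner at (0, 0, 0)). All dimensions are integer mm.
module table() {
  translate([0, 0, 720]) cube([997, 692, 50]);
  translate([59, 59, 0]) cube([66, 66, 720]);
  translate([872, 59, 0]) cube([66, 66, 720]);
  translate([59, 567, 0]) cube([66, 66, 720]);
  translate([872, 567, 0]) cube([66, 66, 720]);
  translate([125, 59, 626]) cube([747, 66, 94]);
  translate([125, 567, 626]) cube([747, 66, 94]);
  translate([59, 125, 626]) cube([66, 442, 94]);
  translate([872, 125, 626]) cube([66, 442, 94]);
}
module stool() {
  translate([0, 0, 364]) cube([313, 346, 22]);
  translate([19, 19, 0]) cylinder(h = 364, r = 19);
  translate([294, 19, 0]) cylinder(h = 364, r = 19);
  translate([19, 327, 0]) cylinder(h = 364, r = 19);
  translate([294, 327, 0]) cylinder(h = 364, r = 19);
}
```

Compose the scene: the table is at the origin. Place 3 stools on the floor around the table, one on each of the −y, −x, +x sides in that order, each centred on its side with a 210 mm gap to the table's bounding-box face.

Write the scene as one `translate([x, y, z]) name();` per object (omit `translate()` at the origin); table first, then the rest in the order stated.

table();
translate([342, -556, 0]) stool();
translate([-523, 173, 0]) stool();
translate([1207, 173, 0]) stool();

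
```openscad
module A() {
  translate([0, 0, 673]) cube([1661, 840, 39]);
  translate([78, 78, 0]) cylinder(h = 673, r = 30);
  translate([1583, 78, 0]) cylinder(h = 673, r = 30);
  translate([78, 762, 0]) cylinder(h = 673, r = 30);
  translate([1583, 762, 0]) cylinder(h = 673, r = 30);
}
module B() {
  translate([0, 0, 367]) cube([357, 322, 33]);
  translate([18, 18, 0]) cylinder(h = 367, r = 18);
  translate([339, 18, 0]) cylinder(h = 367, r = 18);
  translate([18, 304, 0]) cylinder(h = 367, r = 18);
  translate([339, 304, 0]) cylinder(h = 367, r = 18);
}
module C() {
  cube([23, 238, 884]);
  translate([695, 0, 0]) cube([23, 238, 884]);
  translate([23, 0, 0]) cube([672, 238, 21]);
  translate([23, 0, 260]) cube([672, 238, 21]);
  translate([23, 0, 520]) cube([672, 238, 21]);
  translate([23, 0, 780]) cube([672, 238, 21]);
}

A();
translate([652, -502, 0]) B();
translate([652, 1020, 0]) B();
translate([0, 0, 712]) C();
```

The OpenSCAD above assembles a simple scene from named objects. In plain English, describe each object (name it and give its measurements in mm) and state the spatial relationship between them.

A is a rectangular dining table. The top is 1661×840×39 mm with its upper surface at z = 712 mm. It stands on four round legs of 60 mm diameter, each leg's bounding box inset 48 mm from the nearest pair of top edges, running from the floor to the underside of the top.

B is a four-legged stool. The seat is 357×322 mm, 33 mm thick, top at z = 400 mm. It stands on four round legs, each 36 mm in diameter, from z = 0 to the seat underside, each leg's axis is inset half a diameter from the nearest pair of seat edges (so the leg's bounding box is flush with the corner).

C is a bookshelf 718 mm wide overall, 238 mm deep and 884 mm tall. The two sides are 23 mm thick vertical panels. 4 horizontal shelves of 21 mm thickness span between the inner faces of the sides; the lowest shelf sits on the floor and shelves are stacked with a clear vertical gap of 239 mm between each pair.

Two stools sit around the table at the −y, +y sides. The bookshelf is on top of the table.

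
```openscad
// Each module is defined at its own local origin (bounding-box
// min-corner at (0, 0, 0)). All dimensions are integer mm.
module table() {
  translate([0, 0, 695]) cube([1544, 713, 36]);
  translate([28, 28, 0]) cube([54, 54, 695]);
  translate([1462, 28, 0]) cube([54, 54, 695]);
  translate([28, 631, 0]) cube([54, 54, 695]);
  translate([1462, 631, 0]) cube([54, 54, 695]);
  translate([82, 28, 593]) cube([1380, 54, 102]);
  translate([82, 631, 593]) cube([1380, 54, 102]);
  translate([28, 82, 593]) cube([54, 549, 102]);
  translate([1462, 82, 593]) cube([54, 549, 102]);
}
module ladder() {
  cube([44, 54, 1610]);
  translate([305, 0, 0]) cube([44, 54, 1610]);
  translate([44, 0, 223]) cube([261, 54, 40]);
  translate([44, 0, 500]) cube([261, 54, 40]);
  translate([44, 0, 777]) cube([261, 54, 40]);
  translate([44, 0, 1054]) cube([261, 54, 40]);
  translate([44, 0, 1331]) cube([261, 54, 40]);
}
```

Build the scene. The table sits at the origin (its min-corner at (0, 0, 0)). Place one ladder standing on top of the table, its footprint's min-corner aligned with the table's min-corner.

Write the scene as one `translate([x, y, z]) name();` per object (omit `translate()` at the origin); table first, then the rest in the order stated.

table();
translate([0, 0, 731]) ladder();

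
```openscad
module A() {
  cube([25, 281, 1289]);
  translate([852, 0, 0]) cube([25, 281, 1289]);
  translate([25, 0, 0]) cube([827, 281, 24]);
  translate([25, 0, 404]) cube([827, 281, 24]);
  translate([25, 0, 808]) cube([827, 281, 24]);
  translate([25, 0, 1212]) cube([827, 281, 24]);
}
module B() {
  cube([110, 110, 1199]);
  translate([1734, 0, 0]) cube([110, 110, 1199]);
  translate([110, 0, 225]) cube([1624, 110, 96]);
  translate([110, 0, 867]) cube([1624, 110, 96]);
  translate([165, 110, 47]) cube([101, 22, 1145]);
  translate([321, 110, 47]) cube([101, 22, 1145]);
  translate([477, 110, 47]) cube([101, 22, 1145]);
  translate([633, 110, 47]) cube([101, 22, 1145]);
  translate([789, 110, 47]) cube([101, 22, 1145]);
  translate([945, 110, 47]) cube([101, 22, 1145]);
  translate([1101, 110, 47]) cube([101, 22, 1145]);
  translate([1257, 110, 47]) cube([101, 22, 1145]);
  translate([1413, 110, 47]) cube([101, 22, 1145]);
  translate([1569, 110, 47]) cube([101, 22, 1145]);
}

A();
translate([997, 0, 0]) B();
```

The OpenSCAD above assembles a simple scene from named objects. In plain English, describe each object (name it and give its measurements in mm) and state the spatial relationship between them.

A is a bookshelf 877 mm wide overall, 281 mm deep and 1289 mm tall. The two sides are 25 mm thick vertical panels. 4 horizontal shelves of 24 mm thickness span between the inner faces of the sides; the lowest shelf sits on the floor and shelves are stacked with a clear vertical gap of 380 mm between each pair.

B is a fence section. Two 110×110 mm posts, 1199 mm tall, stand on the floor with a clear span of 1624 mm between their inner faces. Two horizontal rails of 110×96 mm section span the gap between the posts with their undersides at z = 225 mm and z = 867 mm, flush with the posts' −y face. 10 pickets, each 101 mm wide, 22 mm thick and 1145 mm tall, are fixed to the +y face of the rails with their bottoms at z = 47 mm, evenly spaced across the span with equal gaps (rounded down to the nearest mm) at the −x end and between each pair — any rounding remainder accumulates at the +x end.

The fence section is on the floor beside the bookshelf on its +x side.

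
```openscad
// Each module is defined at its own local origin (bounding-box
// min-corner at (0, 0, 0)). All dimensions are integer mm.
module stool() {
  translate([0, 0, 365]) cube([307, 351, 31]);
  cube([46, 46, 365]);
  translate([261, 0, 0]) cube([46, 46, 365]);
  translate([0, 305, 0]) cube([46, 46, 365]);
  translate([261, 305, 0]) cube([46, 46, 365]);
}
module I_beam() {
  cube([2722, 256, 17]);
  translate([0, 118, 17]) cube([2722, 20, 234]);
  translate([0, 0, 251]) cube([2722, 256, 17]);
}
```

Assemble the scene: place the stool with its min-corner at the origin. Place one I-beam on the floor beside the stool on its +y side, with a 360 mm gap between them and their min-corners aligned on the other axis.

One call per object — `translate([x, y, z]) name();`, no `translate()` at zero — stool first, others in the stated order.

stool();
translate([0, 711, 0]) I_beam();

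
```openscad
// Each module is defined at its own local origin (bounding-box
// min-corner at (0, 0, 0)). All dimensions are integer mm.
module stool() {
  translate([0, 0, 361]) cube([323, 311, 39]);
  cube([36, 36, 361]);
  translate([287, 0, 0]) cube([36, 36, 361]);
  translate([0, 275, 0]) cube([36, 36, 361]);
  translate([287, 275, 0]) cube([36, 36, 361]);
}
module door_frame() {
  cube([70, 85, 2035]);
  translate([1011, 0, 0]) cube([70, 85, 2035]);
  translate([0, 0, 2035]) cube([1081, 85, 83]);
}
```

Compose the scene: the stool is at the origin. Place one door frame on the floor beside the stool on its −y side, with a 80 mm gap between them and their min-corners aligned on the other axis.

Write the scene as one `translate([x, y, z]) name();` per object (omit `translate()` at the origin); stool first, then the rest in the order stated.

stool();
translate([0, -165, 0]) door_frame();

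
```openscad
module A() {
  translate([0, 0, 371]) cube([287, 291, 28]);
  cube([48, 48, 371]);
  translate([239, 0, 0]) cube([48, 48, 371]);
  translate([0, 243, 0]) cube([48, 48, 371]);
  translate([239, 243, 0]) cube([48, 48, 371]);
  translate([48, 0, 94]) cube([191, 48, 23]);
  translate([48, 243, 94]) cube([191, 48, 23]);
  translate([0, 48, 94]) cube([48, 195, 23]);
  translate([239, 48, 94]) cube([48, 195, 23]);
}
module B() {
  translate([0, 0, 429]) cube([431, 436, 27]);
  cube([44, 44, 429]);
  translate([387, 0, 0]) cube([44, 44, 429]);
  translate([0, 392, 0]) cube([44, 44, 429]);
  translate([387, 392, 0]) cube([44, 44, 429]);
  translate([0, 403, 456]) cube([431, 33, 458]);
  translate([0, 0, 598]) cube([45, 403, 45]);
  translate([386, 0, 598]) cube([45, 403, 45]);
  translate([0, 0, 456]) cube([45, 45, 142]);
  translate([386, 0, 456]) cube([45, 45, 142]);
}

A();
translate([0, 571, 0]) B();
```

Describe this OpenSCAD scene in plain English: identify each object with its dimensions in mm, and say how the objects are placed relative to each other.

A is a four-legged stool. The seat is 287×291 mm, 28 mm thick, top at z = 399 mm. It stands on four square legs, each 48×48 mm in cross-section, from z = 0 to the seat underside, each flush with a corner of the seat. Four stretchers, 48 mm wide and 23 mm tall, connect adjacent legs with their undersides at z = 94 mm, each running between the inner faces of the legs it joins and aligned with the legs' outer faces on the other axis.

B is a chair. The seat is a 431×436×27 mm slab with its top at z = 456 mm, on four 44×44 mm corner legs (flush with the seat edges, standing on z = 0). A flat backrest 33 mm thick, 458 mm tall, spans the full seat width and rises from the seat top along its +y edge, rear face flush with the rear of the seat. Two armrests of 45×45 mm section run along each side from the seat's front edge to the front of the backrest, top faces 187 mm above the seat top and outer faces flush with the seat's x-edges; a 45×45 mm post under the front of each armrest stands on the seat at the front corner.

The chair is on the floor beside the stool on its +y side.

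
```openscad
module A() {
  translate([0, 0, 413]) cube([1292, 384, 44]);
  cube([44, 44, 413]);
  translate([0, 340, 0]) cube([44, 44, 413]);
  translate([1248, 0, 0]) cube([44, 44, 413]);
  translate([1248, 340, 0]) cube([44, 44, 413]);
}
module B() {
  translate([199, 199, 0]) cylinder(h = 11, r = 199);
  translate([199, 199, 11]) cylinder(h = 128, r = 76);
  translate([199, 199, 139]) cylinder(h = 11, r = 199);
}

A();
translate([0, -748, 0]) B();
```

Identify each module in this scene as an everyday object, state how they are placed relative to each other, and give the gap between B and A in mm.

A is a bench. B is a spool. The spool is on the floor beside the bench on its −y side. The gap between the spool and the bench is 350 mm.

The spool's nearest face is 350 mm from the bench's −y face.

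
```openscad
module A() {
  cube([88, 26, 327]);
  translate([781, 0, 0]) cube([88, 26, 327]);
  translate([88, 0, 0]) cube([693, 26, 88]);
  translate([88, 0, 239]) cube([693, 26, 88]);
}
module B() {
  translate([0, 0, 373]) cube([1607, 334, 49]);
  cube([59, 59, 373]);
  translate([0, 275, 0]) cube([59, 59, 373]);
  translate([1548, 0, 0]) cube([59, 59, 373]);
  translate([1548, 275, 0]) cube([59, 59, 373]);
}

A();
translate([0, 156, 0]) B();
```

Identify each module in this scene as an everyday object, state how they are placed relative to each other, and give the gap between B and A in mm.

The bench's nearest face is 130 mm from the picture frame's +y face.

A is a picture frame. B is a bench. The bench is on the floor beside the picture frame on its +y side. The gap between the bench and the picture frame is 130 mm.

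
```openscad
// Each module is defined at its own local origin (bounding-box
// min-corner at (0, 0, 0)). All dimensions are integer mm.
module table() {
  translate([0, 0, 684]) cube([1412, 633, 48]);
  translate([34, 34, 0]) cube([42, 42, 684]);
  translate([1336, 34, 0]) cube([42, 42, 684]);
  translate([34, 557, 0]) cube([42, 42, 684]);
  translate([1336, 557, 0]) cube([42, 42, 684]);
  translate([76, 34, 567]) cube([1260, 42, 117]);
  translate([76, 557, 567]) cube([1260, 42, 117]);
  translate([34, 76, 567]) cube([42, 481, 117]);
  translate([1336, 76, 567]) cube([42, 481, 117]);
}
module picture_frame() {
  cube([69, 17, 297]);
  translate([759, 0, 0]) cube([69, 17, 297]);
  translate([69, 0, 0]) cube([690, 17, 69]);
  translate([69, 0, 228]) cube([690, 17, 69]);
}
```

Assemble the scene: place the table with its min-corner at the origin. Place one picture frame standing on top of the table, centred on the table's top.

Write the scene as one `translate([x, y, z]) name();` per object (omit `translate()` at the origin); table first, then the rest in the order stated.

table();
translate([292, 308, 732]) picture_frame();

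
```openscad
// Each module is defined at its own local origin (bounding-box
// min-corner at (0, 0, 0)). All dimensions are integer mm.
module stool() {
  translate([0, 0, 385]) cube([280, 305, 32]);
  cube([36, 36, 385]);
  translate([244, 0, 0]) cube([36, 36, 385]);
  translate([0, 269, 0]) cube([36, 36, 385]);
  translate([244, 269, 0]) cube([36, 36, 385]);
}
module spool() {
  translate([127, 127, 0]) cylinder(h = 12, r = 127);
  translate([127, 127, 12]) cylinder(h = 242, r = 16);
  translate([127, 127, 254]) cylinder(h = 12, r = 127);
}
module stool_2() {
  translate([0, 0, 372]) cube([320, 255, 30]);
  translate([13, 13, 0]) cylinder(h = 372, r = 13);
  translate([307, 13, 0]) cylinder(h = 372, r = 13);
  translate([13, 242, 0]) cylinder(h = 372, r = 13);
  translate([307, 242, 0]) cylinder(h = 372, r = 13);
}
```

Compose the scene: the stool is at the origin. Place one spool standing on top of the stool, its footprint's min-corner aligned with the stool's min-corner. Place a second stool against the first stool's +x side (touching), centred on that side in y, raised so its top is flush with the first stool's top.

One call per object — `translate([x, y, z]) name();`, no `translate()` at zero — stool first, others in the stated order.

stool();
translate([0, 0, 417]) spool();
translate([280, 25, 15]) stool_2();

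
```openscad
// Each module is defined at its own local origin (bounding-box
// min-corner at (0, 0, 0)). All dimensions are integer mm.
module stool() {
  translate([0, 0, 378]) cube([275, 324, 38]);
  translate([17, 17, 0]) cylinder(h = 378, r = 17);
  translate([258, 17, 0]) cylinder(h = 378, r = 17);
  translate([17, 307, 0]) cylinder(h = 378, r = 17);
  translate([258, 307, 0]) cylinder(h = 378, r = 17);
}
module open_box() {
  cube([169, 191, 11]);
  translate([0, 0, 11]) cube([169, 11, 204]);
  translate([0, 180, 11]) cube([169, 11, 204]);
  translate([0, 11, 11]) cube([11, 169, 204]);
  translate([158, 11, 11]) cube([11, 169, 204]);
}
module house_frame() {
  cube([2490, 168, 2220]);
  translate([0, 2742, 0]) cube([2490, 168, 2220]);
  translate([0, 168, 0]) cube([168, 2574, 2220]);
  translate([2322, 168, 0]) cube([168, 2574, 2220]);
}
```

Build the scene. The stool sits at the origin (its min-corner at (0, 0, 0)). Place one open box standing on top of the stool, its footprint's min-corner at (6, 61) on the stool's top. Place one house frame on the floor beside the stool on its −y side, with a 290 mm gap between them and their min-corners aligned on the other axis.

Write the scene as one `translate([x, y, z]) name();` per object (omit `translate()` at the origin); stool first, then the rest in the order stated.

stool();
translate([6, 61, 416]) open_box();
translate([0, -3200, 0]) house_frame();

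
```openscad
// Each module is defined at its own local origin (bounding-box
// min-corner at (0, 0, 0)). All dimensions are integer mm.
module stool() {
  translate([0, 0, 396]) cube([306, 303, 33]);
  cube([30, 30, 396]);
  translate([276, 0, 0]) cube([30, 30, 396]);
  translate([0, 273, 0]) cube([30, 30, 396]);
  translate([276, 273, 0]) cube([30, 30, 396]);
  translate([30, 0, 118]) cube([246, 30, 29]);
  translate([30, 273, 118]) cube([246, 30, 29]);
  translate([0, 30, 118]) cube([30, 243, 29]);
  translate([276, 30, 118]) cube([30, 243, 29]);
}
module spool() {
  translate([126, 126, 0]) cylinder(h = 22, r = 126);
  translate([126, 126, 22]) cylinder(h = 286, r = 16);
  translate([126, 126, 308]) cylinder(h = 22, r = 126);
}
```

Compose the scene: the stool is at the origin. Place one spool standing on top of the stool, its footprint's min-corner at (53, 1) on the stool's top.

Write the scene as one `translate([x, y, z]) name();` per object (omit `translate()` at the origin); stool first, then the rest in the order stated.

stool();
translate([53, 1, 429]) spool();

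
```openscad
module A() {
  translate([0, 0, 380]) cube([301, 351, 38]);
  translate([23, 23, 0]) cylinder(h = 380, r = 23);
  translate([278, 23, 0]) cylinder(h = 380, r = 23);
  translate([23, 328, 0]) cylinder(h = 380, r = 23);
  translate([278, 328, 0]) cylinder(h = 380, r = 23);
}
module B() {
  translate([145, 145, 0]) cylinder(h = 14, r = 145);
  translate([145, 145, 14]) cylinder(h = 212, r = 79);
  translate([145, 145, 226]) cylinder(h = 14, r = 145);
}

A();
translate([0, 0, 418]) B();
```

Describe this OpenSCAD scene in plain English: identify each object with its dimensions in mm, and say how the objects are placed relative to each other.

A is a simple wooden stool: a rectangular seat 301 mm (x) by 351 mm (y), 38 mm thick, top face at z = 418 mm, on four round legs, each 46 mm in diameter. The legs rest on z = 0, each leg's axis is inset half a diameter from the nearest pair of seat edges (so the leg's bounding box is flush with the corner).

B is a spool: two coaxial disc flanges of radius 145 mm and thickness 14 mm, joined by a core cylinder of radius 79 mm and height 212 mm. The lower flange rests on z = 0 and the three cylinders share a vertical axis.

The spool is on top of the stool.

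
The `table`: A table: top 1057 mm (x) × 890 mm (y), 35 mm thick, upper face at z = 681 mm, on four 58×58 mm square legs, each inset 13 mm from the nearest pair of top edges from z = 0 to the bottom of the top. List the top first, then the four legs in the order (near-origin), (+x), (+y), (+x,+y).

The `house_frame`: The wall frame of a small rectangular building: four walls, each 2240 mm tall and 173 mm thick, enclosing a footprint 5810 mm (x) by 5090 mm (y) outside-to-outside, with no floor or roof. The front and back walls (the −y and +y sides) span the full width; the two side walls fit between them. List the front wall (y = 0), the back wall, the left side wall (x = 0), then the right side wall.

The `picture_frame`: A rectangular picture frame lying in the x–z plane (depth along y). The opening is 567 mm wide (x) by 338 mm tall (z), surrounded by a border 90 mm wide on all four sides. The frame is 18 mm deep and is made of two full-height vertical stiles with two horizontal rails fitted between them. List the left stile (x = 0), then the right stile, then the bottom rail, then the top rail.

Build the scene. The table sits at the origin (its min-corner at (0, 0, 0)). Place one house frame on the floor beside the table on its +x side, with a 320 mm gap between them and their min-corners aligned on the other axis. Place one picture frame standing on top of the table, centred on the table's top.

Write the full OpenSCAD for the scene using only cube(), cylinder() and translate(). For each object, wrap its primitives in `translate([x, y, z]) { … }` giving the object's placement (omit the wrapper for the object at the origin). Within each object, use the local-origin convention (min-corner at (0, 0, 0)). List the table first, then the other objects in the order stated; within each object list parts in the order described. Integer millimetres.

translate([0, 0, 646]) cube([1057, 890, 35]);
translate([13, 13, 0]) cube([58, 58, 646]);
translate([986, 13, 0]) cube([58, 58, 646]);
translate([13, 819, 0]) cube([58, 58, 646]);
translate([986, 819, 0]) cube([58, 58, 646]);
translate([1377, 0, 0]) {
  cube([5810, 173, 2240]);
  translate([0, 4917, 0]) cube([5810, 173, 2240]);
  translate([0, 173, 0]) cube([173, 4744, 2240]);
  translate([5637, 173, 0]) cube([173, 4744, 2240]);
}
translate([155, 436, 681]) {
  cube([90, 18, 518]);
  translate([657, 0, 0]) cube([90, 18, 518]);
  translate([90, 0, 0]) cube([567, 18, 90]);
  translate([90, 0, 428]) cube([567, 18, 90]);
}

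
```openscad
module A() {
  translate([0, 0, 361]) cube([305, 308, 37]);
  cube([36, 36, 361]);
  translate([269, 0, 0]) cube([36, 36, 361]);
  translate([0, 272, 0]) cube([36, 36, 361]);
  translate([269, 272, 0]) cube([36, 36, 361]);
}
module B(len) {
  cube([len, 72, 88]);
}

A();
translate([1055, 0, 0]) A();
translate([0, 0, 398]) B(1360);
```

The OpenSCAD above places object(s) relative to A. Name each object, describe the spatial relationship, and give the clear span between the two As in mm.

A is a stool. B is a beam. A beam spans the tops of two stools. The clear span between the two stools is 750 mm.

Second stool starts at x = 1055; first ends at x = 305; clear span = 1055 − 305 = 750 mm.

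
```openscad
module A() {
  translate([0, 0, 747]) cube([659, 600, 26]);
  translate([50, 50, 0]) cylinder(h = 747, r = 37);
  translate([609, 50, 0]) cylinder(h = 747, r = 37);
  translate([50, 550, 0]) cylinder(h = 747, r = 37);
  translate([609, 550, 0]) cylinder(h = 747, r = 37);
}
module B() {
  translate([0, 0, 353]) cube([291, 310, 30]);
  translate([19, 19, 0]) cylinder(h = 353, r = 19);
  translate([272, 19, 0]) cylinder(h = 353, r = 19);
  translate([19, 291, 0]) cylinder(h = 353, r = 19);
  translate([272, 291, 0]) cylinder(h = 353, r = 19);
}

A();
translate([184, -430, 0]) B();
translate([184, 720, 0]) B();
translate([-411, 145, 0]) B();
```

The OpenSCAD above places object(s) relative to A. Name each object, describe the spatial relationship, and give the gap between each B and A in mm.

Each stool's nearest face is 120 mm from the table's bounding box.

A is a table. B is a stool. Three stools sit around the table at the −y, +y, −x sides. The gap between each stool and the table is 120 mm.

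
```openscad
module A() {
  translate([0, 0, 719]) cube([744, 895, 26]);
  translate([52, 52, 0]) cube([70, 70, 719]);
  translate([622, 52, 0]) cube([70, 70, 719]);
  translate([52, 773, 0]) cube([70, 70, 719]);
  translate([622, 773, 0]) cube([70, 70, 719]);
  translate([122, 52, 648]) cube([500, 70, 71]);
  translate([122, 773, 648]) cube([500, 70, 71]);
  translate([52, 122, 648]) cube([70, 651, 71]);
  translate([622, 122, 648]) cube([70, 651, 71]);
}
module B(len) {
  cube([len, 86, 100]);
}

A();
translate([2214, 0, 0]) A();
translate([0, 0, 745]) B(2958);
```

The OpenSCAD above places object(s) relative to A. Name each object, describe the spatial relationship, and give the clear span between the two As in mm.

A is a table. B is a beam. A beam spans the tops of two tables. The clear span between the two tables is 1470 mm.

Second table starts at x = 2214; first ends at x = 744; clear span = 2214 − 744 = 1470 mm.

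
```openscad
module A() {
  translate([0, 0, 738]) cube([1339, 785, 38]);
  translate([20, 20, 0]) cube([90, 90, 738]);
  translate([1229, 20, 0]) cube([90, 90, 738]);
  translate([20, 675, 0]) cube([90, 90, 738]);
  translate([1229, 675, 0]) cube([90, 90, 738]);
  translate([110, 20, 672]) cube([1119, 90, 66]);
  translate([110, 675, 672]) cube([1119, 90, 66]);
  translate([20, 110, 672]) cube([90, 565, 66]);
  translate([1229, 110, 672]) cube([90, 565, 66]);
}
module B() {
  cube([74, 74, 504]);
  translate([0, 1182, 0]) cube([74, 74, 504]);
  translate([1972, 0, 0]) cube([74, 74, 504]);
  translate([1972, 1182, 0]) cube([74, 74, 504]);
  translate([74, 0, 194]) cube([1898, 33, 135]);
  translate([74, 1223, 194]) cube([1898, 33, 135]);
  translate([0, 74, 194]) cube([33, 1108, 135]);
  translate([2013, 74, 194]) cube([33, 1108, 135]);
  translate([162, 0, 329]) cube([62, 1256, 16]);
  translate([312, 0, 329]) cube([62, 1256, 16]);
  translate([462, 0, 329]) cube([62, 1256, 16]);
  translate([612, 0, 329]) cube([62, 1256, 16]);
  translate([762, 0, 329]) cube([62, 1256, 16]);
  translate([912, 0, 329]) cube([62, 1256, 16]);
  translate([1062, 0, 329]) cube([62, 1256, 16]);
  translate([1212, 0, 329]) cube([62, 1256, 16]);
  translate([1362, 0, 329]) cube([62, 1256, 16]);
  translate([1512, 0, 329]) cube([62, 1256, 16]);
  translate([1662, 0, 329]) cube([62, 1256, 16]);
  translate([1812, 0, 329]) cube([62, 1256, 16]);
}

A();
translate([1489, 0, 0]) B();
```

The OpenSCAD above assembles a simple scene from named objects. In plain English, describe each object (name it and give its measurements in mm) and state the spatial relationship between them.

A is a table with a 1339×785 mm rectangular top, 38 mm thick, top surface at z = 776 mm, supported by four 90×90 mm square legs, each inset 20 mm from the nearest pair of top edges, running from the floor. Four apron rails, 90 mm thick and 66 mm tall, run between adjacent legs with their top edges flush with the underside of the top and their outer faces flush with the legs' outer faces.

B is a bed frame 2046 mm long (x) by 1256 mm wide (y). Four 74×74 mm corner posts, 504 mm tall, at the corners of the footprint. Four rails of 33 mm thickness and 135 mm height run between adjacent posts with their undersides at z = 194 mm, their outer faces flush with the outside of the frame (the two x-running rails run between the posts' inner faces; the two y-running rails run between the posts' inner faces). 12 slats, each 62 mm wide (x) and 16 mm thick, lie across the top of the two x-running rails, running the full 1256 mm width of the frame in y; the slats are evenly spaced along x between the inner faces of the end posts with equal gaps (rounded down to the nearest mm) at the −x end and between each pair — any rounding remainder accumulates at the +x end.

The bed frame is on the floor beside the table on its +x side.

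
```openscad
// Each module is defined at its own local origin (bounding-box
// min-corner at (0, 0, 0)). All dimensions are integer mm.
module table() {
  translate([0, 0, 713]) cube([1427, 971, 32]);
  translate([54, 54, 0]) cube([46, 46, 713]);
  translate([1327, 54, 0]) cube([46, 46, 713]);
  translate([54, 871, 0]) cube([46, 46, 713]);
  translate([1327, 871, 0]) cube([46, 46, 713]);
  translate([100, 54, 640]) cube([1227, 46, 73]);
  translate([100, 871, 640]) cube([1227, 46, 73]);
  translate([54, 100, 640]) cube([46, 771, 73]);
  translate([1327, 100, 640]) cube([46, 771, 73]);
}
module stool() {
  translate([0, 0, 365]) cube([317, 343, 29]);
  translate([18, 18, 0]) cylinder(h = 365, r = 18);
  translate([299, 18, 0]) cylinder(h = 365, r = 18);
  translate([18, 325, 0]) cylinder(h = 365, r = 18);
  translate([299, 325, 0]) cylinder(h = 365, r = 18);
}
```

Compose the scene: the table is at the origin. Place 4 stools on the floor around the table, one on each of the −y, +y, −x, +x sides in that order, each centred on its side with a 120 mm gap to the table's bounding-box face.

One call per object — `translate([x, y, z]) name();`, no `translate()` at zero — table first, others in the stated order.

table();
translate([555, -463, 0]) stool();
translate([555, 1091, 0]) stool();
translate([-437, 314, 0]) stool();
translate([1547, 314, 0]) stool();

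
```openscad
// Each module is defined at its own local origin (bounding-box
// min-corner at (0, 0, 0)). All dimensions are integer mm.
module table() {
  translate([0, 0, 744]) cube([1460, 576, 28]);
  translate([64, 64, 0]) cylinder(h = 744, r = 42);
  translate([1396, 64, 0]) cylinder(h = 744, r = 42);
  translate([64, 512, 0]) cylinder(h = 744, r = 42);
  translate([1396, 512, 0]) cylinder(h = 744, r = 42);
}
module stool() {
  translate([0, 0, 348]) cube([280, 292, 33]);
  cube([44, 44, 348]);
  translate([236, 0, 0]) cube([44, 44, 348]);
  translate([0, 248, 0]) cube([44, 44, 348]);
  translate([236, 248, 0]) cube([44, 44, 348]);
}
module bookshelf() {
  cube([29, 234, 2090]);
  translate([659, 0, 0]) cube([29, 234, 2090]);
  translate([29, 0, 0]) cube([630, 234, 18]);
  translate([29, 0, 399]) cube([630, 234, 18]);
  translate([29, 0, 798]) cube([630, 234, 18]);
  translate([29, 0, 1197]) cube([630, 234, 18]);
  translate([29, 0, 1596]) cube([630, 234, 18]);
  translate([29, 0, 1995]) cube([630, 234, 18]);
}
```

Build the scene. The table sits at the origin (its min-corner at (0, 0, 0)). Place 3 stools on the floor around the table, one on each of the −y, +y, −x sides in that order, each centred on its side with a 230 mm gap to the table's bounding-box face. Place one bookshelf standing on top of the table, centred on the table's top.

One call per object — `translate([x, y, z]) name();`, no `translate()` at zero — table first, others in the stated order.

table();
translate([590, -522, 0]) stool();
translate([590, 806, 0]) stool();
translate([-510, 142, 0]) stool();
translate([386, 171, 772]) bookshelf();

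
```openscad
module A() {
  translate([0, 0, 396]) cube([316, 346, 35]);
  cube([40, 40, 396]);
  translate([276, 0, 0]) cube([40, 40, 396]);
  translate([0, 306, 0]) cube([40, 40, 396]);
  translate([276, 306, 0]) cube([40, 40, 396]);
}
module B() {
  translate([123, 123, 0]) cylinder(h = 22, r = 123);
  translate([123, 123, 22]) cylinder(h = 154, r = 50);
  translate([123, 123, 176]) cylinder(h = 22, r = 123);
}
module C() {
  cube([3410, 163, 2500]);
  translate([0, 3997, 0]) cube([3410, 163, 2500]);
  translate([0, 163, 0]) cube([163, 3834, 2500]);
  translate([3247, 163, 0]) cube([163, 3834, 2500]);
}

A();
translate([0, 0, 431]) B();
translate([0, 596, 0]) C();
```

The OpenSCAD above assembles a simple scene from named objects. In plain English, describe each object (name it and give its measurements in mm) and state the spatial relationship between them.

A is a four-legged stool. The seat is a 316×346×35 mm slab whose top surface is at z = 431 mm; four square legs, each 40×40 mm in cross-section, run from the floor (z = 0) to the underside of the seat, each flush with a corner of the seat.

B is a spool: two coaxial disc flanges of radius 123 mm and thickness 22 mm, joined by a core cylinder of radius 50 mm and height 154 mm. The lower flange rests on z = 0 and the three cylinders share a vertical axis.

C is a box-shaped house frame (walls only): outside footprint 3410×4160 mm, wall height 2500 mm, wall thickness 163 mm. The two y-facing walls run the full x-width; the two x-facing walls fit between the inner faces of the y-facing walls.

The spool is on top of the stool. The house frame is on the floor beside the stool on its +y side.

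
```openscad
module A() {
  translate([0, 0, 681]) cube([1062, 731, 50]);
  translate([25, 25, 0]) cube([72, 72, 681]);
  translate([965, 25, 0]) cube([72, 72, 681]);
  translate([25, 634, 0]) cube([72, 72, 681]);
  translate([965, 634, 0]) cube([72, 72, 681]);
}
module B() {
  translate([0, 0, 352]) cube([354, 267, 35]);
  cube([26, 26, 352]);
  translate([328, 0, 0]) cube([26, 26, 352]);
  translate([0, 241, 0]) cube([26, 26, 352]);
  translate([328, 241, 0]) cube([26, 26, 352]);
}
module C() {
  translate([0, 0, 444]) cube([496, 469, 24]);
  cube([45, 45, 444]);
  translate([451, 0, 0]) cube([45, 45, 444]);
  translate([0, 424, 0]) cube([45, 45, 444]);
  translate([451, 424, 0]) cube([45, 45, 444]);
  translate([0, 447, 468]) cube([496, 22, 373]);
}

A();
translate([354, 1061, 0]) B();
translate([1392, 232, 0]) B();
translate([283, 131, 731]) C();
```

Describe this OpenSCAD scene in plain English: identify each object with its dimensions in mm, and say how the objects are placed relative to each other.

A is a table with a 1062×731 mm rectangular top, 50 mm thick, top surface at z = 731 mm, supported by four 72×72 mm square legs, each inset 25 mm from the nearest pair of top edges, running from the floor.

B is a four-legged stool. The seat is 354×267 mm, 35 mm thick, top at z = 387 mm. It stands on four square legs, each 26×26 mm in cross-section, from z = 0 to the seat underside, each flush with a corner of the seat.

C is a chair: 496×469 mm seat, 24 mm thick, top at z = 468 mm, on four 45 mm square corner legs flush with the seat edges. A 22 mm thick backrest slab spans the full seat width, extending 373 mm above the seat top, its back face flush with the seat's +y edge.

Two stools sit around the table at the +y, +x sides. The chair is on top of the table, centred.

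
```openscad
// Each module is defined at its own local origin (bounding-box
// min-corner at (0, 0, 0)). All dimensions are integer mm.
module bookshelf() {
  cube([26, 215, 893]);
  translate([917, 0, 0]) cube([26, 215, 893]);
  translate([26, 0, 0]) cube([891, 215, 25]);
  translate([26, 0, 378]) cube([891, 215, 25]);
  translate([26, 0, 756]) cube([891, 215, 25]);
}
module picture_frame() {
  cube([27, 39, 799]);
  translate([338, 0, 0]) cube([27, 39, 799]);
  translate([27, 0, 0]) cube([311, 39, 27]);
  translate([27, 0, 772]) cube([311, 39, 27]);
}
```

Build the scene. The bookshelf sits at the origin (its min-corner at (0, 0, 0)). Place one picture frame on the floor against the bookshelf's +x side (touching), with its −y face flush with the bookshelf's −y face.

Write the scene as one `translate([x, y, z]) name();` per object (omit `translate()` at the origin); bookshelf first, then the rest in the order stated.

bookshelf();
translate([943, 0, 0]) picture_frame();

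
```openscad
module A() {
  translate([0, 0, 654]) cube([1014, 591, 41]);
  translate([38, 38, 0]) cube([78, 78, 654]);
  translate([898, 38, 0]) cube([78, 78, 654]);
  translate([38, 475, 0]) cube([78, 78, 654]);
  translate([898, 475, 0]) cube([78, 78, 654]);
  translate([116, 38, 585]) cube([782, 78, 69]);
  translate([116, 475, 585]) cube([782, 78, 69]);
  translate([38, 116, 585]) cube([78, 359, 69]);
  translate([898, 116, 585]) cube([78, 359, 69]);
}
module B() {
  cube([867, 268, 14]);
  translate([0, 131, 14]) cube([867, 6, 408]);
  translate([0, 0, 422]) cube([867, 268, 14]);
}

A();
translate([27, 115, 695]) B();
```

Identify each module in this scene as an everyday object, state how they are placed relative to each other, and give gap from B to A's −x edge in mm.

A is a table. B is an I-beam. The I-beam is on top of the table. The gap from the I-beam to the table's −x edge is 27 mm.

The I-beam's min-x is at 27; the table's min-x is 0; gap = 27 mm.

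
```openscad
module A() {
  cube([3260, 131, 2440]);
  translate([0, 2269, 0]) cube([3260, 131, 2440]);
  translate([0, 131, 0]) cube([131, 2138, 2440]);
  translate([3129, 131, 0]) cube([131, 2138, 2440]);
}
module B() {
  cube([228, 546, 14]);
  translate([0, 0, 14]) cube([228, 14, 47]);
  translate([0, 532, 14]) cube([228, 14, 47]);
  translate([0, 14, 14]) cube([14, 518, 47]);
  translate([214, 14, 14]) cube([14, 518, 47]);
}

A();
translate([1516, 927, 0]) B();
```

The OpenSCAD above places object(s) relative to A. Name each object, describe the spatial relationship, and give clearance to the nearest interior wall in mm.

Clearances: x = 1385, y = 796; minimum 796 mm.

A is a house frame. B is an open box. The open box sits inside the house frame, centred. The clearance to the nearest interior wall is 796 mm.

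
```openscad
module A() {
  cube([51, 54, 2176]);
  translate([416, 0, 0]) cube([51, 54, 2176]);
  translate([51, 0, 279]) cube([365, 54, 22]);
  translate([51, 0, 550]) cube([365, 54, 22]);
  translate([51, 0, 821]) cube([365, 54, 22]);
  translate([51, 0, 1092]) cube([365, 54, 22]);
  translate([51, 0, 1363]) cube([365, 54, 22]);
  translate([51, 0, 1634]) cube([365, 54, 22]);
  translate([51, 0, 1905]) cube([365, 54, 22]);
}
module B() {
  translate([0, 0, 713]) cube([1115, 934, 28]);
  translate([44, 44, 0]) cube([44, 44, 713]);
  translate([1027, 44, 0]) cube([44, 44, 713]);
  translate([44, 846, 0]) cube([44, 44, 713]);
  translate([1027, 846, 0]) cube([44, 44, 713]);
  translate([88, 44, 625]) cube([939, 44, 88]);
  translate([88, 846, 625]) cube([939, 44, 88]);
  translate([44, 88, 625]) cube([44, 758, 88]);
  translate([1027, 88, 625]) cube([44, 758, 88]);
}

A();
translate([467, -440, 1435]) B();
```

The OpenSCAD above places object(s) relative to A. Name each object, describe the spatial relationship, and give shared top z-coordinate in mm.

Both tops at z = 2176 mm.

A is a ladder. B is a table. The table is beside the ladder with their tops flush at z = 2176. The shared top z-coordinate is 2176 mm.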